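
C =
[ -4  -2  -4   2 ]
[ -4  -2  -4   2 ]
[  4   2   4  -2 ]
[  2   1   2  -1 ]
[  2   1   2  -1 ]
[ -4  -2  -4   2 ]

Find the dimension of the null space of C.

Row reduce to echelon form.
R2 ← R2 − R1: [0, 0, 0, 0]
R3 ← R3 + R1: [0, 0, 0, 0]
R4 ← R4 + (1/2)·R1: [0, 0, 0, 0]
R5 ← R5 + (1/2)·R1: [0, 0, 0, 0]
R6 ← R6 − R1: [0, 0, 0, 0]
1 nonzero row, so rank(C) = 1.
C has 4 columns; by rank–nullity, nullity = 4 − 1 = 3.

3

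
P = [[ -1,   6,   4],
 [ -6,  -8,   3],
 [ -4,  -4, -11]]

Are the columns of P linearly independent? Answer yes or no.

Row reduce P to echelon form.
R2 ← R2 − (6)·R1: [0, -44, -21]
R3 ← R3 − (4)·R1: [0, -28, -27]
R3 ← R3 − (7/11)·R2: [0, 0, -150/11]
3 pivots among 3 columns.
Every column is a pivot column, so the columns are linearly independent.

yes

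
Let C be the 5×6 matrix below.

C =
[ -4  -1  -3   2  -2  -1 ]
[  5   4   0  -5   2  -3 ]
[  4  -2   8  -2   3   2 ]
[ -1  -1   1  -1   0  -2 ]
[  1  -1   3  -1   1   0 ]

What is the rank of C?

Row reduce to echelon form.
R2 ← R2 + (5/4)·R1: [0, 11/4, -15/4, -5/2, -1/2, -17/4]
R3 ← R3 + R1: [0, -3, 5, 0, 1, 1]
R4 ← R4 − (1/4)·R1: [0, -3/4, 7/4, -3/2, 1/2, -7/4]
R5 ← R5 + (1/4)·R1: [0, -5/4, 9/4, -1/2, 1/2, -1/4]
R3 ← R3 + (12/11)·R2: [0, 0, 10/11, -30/11, 5/11, -40/11]
R4 ← R4 + (3/11)·R2: [0, 0, 8/11, -24/11, 4/11, -32/11]
R5 ← R5 + (5/11)·R2: [0, 0, 6/11, -18/11, 3/11, -24/11]
R4 ← R4 − (4/5)·R3: [0, 0, 0, 0, 0, 0]
R5 ← R5 − (3/5)·R3: [0, 0, 0, 0, 0, 0]
Echelon form has 3 nonzero rows, so rank(C) = 3.

3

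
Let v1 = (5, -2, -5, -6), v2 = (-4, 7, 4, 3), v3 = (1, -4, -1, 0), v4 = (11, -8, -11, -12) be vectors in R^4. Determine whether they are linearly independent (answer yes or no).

Form the matrix with these vectors as rows and row reduce.
R2 ← R2 + (4/5)·R1: [0, 27/5, 0, -9/5]
R3 ← R3 − (1/5)·R1: [0, -18/5, 0, 6/5]
R4 ← R4 − (11/5)·R1: [0, -18/5, 0, 6/5]
R3 ← R3 + (2/3)·R2: [0, 0, 0, 0]
R4 ← R4 + (2/3)·R2: [0, 0, 0, 0]
2 nonzero rows, so the 4 vectors span a space of dimension 2.
Since 2 < 4, the vectors are linearly dependent.

no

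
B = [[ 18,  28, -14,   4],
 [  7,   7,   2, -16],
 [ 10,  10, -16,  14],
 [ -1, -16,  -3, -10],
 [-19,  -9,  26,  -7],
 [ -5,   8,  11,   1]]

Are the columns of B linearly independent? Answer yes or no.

yes

Row reduce B to echelon form.
R2 ← R2 − (7/18)·R1: [0, -35/9, 67/9, -158/9]
R3 ← R3 − (5/9)·R1: [0, -50/9, -74/9, 106/9]
R4 ← R4 + (1/18)·R1: [0, -130/9, -34/9, -88/9]
R5 ← R5 + (19/18)·R1: [0, 185/9, 101/9, -25/9]
R6 ← R6 + (5/18)·R1: [0, 142/9, 64/9, 19/9]
R3 ← R3 − (10/7)·R2: [0, 0, -132/7, 258/7]
R4 ← R4 − (26/7)·R2: [0, 0, -220/7, 388/7]
R5 ← R5 + (37/7)·R2: [0, 0, 354/7, -669/7]
R6 ← R6 + (142/35)·R2: [0, 0, 1306/35, -2419/35]
R4 ← R4 − (5/3)·R3: [0, 0, 0, -6]
R5 ← R5 + (59/22)·R3: [0, 0, 0, 36/11]
R6 ← R6 + (653/330)·R3: [0, 0, 0, 42/11]
R5 ← R5 + (6/11)·R4: [0, 0, 0, 0]
R6 ← R6 + (7/11)·R4: [0, 0, 0, 0]
4 pivots among 4 columns.
Every column is a pivot column, so the columns are linearly independent.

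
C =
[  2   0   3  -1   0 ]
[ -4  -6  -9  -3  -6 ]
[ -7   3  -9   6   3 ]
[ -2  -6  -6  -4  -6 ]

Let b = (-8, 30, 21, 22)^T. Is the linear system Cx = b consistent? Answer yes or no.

Row reduce the augmented matrix [C | b].
R2 ← R2 + (2)·R1: [0, -6, -3, -5, -6, 14]
R3 ← R3 + (7/2)·R1: [0, 3, 3/2, 5/2, 3, -7]
R4 ← R4 + R1: [0, -6, -3, -5, -6, 14]
R3 ← R3 + (1/2)·R2: [0, 0, 0, 0, 0, 0]
R4 ← R4 − R2: [0, 0, 0, 0, 0, 0]
The echelon form has 2 nonzero rows, and every pivot lies in the first 5 columns, so rank(C) = rank([C|b]) = 2.
The system is consistent.

yes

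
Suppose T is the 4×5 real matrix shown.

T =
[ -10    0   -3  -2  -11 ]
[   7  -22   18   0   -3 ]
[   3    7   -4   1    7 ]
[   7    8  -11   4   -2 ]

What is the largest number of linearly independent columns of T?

Row reduce to echelon form.
R2 ← R2 + (7/10)·R1: [0, -22, 159/10, -7/5, -107/10]
R3 ← R3 + (3/10)·R1: [0, 7, -49/10, 2/5, 37/10]
R4 ← R4 + (7/10)·R1: [0, 8, -131/10, 13/5, -97/10]
R3 ← R3 + (7/22)·R2: [0, 0, 7/44, -1/22, 13/44]
R4 ← R4 + (4/11)·R2: [0, 0, -161/22, 23/11, -299/22]
R4 ← R4 + (46)·R3: [0, 0, 0, 0, 0]
Echelon form has 3 nonzero rows, so rank(T) = 3.
The rank gives the maximum number of linearly independent columns: 3.

3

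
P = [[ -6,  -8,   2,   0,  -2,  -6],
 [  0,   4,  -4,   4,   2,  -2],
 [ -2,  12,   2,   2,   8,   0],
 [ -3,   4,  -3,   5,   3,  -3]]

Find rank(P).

Row reduce to echelon form.
R3 ← R3 − (1/3)·R1: [0, 44/3, 4/3, 2, 26/3, 2]
R4 ← R4 − (1/2)·R1: [0, 8, -4, 5, 4, 0]
R3 ← R3 − (11/3)·R2: [0, 0, 16, -38/3, 4/3, 28/3]
R4 ← R4 − (2)·R2: [0, 0, 4, -3, 0, 4]
R4 ← R4 − (1/4)·R3: [0, 0, 0, 1/6, -1/3, 5/3]
Echelon form has 4 nonzero rows, so rank(P) = 4.

4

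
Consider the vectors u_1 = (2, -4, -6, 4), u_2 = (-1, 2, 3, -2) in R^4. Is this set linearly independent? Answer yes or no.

no

Form the matrix with these vectors as rows and row reduce.
R2 ← R2 + (1/2)·R1: [0, 0, 0, 0]
1 nonzero row, so the 2 vectors span a space of dimension 1.
Since 1 < 2, the vectors are linearly dependent.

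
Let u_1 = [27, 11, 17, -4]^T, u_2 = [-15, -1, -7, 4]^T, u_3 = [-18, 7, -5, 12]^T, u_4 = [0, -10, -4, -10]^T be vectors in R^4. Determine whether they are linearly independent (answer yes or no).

Form the matrix with these vectors as rows and row reduce.
R2 ← R2 + (5/9)·R1: [0, 46/9, 22/9, 16/9]
R3 ← R3 + (2/3)·R1: [0, 43/3, 19/3, 28/3]
R3 ← R3 − (129/46)·R2: [0, 0, -12/23, 100/23]
R4 ← R4 + (45/23)·R2: [0, 0, 18/23, -150/23]
R4 ← R4 + (3/2)·R3: [0, 0, 0, 0]
3 nonzero rows, so the 4 vectors span a space of dimension 3.
Since 3 < 4, the vectors are linearly dependent.

no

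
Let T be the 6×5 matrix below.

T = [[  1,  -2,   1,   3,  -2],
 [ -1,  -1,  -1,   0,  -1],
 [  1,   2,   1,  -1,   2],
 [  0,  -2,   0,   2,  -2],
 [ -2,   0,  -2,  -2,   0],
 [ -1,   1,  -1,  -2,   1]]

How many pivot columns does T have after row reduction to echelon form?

Row reduce to echelon form.
R2 ← R2 + R1: [0, -3, 0, 3, -3]
R3 ← R3 − R1: [0, 4, 0, -4, 4]
R5 ← R5 + (2)·R1: [0, -4, 0, 4, -4]
R6 ← R6 + R1: [0, -1, 0, 1, -1]
R3 ← R3 + (4/3)·R2: [0, 0, 0, 0, 0]
R4 ← R4 − (2/3)·R2: [0, 0, 0, 0, 0]
R5 ← R5 − (4/3)·R2: [0, 0, 0, 0, 0]
R6 ← R6 − (1/3)·R2: [0, 0, 0, 0, 0]
Echelon form has 2 nonzero rows, so rank(T) = 2.
Each nonzero row contributes one pivot column: 2 pivot columns.

2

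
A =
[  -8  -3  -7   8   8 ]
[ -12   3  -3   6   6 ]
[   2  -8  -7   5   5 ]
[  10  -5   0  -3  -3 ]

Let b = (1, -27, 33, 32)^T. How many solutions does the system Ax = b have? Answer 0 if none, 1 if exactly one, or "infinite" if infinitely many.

infinite

Row reduce the augmented matrix [A | b].
R2 ← R2 − (3/2)·R1: [0, 15/2, 15/2, -6, -6, -57/2]
R3 ← R3 + (1/4)·R1: [0, -35/4, -35/4, 7, 7, 133/4]
R4 ← R4 + (5/4)·R1: [0, -35/4, -35/4, 7, 7, 133/4]
R3 ← R3 + (7/6)·R2: [0, 0, 0, 0, 0, 0]
R4 ← R4 + (7/6)·R2: [0, 0, 0, 0, 0, 0]
The echelon form has 2 nonzero rows, and every pivot lies in the first 5 columns, so rank(A) = rank([A|b]) = 2.
The system is consistent.
rank = 2 < 5 unknowns, so there are infinitely many solutions.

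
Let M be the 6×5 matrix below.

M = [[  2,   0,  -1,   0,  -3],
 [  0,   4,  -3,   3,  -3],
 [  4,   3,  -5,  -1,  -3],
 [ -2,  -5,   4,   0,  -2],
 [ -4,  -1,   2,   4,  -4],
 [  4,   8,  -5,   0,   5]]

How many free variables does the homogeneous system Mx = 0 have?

Row reduce to echelon form.
R3 ← R3 − (2)·R1: [0, 3, -3, -1, 3]
R4 ← R4 + R1: [0, -5, 3, 0, -5]
R5 ← R5 + (2)·R1: [0, -1, 0, 4, -10]
R6 ← R6 − (2)·R1: [0, 8, -3, 0, 11]
R3 ← R3 − (3/4)·R2: [0, 0, -3/4, -13/4, 21/4]
R4 ← R4 + (5/4)·R2: [0, 0, -3/4, 15/4, -35/4]
R5 ← R5 + (1/4)·R2: [0, 0, -3/4, 19/4, -43/4]
R6 ← R6 − (2)·R2: [0, 0, 3, -6, 17]
R4 ← R4 − R3: [0, 0, 0, 7, -14]
R5 ← R5 − R3: [0, 0, 0, 8, -16]
R6 ← R6 + (4)·R3: [0, 0, 0, -19, 38]
R5 ← R5 − (8/7)·R4: [0, 0, 0, 0, 0]
R6 ← R6 + (19/7)·R4: [0, 0, 0, 0, 0]
4 nonzero rows, so rank(M) = 4.
M has 5 columns; by rank–nullity, nullity = 5 − 4 = 1.

1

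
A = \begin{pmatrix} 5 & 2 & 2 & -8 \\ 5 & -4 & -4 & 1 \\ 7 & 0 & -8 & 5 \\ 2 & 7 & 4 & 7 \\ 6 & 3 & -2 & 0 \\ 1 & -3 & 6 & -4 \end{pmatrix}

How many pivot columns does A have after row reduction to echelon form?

4

Row reduce to echelon form.
R2 ← R2 − R1: [0, -6, -6, 9]
R3 ← R3 − (7/5)·R1: [0, -14/5, -54/5, 81/5]
R4 ← R4 − (2/5)·R1: [0, 31/5, 16/5, 51/5]
R5 ← R5 − (6/5)·R1: [0, 3/5, -22/5, 48/5]
R6 ← R6 − (1/5)·R1: [0, -17/5, 28/5, -12/5]
R3 ← R3 − (7/15)·R2: [0, 0, -8, 12]
R4 ← R4 + (31/30)·R2: [0, 0, -3, 39/2]
R5 ← R5 + (1/10)·R2: [0, 0, -5, 21/2]
R6 ← R6 − (17/30)·R2: [0, 0, 9, -15/2]
R4 ← R4 − (3/8)·R3: [0, 0, 0, 15]
R5 ← R5 − (5/8)·R3: [0, 0, 0, 3]
R6 ← R6 + (9/8)·R3: [0, 0, 0, 6]
R5 ← R5 − (1/5)·R4: [0, 0, 0, 0]
R6 ← R6 − (2/5)·R4: [0, 0, 0, 0]
Echelon form has 4 nonzero rows, so rank(A) = 4.
Each nonzero row contributes one pivot column: 4 pivot columns.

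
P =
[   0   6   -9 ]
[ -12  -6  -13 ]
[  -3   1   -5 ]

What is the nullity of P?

Row reduce to echelon form.
Swap R1 ↔ R2
R3 ← R3 − (1/4)·R1: [0, 5/2, -7/4]
R3 ← R3 − (5/12)·R2: [0, 0, 2]
3 nonzero rows, so rank(P) = 3.
P has 3 columns; by rank–nullity, nullity = 3 − 3 = 0.

0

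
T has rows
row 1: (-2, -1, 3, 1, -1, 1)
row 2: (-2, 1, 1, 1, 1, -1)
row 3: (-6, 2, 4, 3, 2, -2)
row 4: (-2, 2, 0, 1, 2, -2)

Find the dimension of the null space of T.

Row reduce to echelon form.
R2 ← R2 − R1: [0, 2, -2, 0, 2, -2]
R3 ← R3 − (3)·R1: [0, 5, -5, 0, 5, -5]
R4 ← R4 − R1: [0, 3, -3, 0, 3, -3]
R3 ← R3 − (5/2)·R2: [0, 0, 0, 0, 0, 0]
R4 ← R4 − (3/2)·R2: [0, 0, 0, 0, 0, 0]
2 nonzero rows, so rank(T) = 2.
T has 6 columns; by rank–nullity, nullity = 6 − 2 = 4.

4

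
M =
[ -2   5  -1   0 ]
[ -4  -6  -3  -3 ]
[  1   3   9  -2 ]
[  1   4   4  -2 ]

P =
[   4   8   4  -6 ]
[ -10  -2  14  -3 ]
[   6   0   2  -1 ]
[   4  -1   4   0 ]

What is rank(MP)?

First compute MP:
[[-64, -26,  60,  -2],
 [ 14, -17, -118,  45],
 [ 20,   4,  56, -24],
 [-20,   2,  60, -22]]
Now row reduce the product.
R2 ← R2 + (7/32)·R1: [0, -363/16, -839/8, 713/16]
R3 ← R3 + (5/16)·R1: [0, -33/8, 299/4, -197/8]
R4 ← R4 − (5/16)·R1: [0, 81/8, 165/4, -171/8]
R3 ← R3 − (2/11)·R2: [0, 0, 1032/11, -360/11]
R4 ← R4 + (54/121)·R2: [0, 0, -672/121, -180/121]
R4 ← R4 + (28/473)·R3: [0, 0, 0, -1620/473]
4 nonzero rows, so rank(MP) = 4.

4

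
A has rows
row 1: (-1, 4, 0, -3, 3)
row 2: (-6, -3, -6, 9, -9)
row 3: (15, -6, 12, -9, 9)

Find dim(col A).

Row reduce to echelon form.
R2 ← R2 − (6)·R1: [0, -27, -6, 27, -27]
R3 ← R3 + (15)·R1: [0, 54, 12, -54, 54]
R3 ← R3 + (2)·R2: [0, 0, 0, 0, 0]
Echelon form has 2 nonzero rows, so rank(A) = 2.
The column space has dimension equal to the rank: 2.

2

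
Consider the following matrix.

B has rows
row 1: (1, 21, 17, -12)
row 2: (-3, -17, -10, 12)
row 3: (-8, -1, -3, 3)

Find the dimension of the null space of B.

1

Row reduce to echelon form.
R2 ← R2 + (3)·R1: [0, 46, 41, -24]
R3 ← R3 + (8)·R1: [0, 167, 133, -93]
R3 ← R3 − (167/46)·R2: [0, 0, -729/46, -135/23]
3 nonzero rows, so rank(B) = 3.
B has 4 columns; by rank–nullity, nullity = 4 − 3 = 1.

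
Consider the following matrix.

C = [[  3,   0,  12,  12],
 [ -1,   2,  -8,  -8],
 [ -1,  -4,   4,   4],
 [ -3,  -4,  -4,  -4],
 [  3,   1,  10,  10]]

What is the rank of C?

2

Row reduce to echelon form.
R2 ← R2 + (1/3)·R1: [0, 2, -4, -4]
R3 ← R3 + (1/3)·R1: [0, -4, 8, 8]
R4 ← R4 + R1: [0, -4, 8, 8]
R5 ← R5 − R1: [0, 1, -2, -2]
R3 ← R3 + (2)·R2: [0, 0, 0, 0]
R4 ← R4 + (2)·R2: [0, 0, 0, 0]
R5 ← R5 − (1/2)·R2: [0, 0, 0, 0]
Echelon form has 2 nonzero rows, so rank(C) = 2.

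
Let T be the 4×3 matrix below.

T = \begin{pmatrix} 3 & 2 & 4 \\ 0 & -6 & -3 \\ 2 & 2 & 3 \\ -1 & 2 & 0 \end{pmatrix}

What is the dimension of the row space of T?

2

Row reduce to echelon form.
R3 ← R3 − (2/3)·R1: [0, 2/3, 1/3]
R4 ← R4 + (1/3)·R1: [0, 8/3, 4/3]
R3 ← R3 + (1/9)·R2: [0, 0, 0]
R4 ← R4 + (4/9)·R2: [0, 0, 0]
Echelon form has 2 nonzero rows, so rank(T) = 2.
The row space has dimension equal to the rank: 2.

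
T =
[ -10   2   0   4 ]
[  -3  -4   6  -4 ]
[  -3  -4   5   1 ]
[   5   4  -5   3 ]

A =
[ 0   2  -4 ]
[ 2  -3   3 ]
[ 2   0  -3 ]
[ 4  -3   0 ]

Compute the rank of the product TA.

2

First compute TA:
[[ 20, -38,  46],
 [-12,  18, -18],
 [  6,   3, -15],
 [ 10, -11,   7]]
Now row reduce the product.
R2 ← R2 + (3/5)·R1: [0, -24/5, 48/5]
R3 ← R3 − (3/10)·R1: [0, 72/5, -144/5]
R4 ← R4 − (1/2)·R1: [0, 8, -16]
R3 ← R3 + (3)·R2: [0, 0, 0]
R4 ← R4 + (5/3)·R2: [0, 0, 0]
2 nonzero rows, so rank(TA) = 2.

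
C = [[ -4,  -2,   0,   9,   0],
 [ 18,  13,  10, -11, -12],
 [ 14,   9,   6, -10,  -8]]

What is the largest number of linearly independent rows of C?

3

Row reduce to echelon form.
R2 ← R2 + (9/2)·R1: [0, 4, 10, 59/2, -12]
R3 ← R3 + (7/2)·R1: [0, 2, 6, 43/2, -8]
R3 ← R3 − (1/2)·R2: [0, 0, 1, 27/4, -2]
Echelon form has 3 nonzero rows, so rank(C) = 3.
The rank gives the maximum number of linearly independent rows: 3.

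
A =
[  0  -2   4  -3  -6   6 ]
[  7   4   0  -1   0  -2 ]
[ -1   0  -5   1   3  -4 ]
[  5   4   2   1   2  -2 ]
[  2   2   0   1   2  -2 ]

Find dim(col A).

Row reduce to echelon form.
Swap R1 ↔ R2
R3 ← R3 + (1/7)·R1: [0, 4/7, -5, 6/7, 3, -30/7]
R4 ← R4 − (5/7)·R1: [0, 8/7, 2, 12/7, 2, -4/7]
R5 ← R5 − (2/7)·R1: [0, 6/7, 0, 9/7, 2, -10/7]
R3 ← R3 + (2/7)·R2: [0, 0, -27/7, 0, 9/7, -18/7]
R4 ← R4 + (4/7)·R2: [0, 0, 30/7, 0, -10/7, 20/7]
R5 ← R5 + (3/7)·R2: [0, 0, 12/7, 0, -4/7, 8/7]
R4 ← R4 + (10/9)·R3: [0, 0, 0, 0, 0, 0]
R5 ← R5 + (4/9)·R3: [0, 0, 0, 0, 0, 0]
Echelon form has 3 nonzero rows, so rank(A) = 3.
The column space has dimension equal to the rank: 3.

3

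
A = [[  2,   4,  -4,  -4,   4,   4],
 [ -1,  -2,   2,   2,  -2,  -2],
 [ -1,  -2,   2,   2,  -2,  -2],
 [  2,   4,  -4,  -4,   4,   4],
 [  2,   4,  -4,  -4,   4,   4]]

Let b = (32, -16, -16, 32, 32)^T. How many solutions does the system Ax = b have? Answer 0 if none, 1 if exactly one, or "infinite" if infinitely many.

Row reduce the augmented matrix [A | b].
R2 ← R2 + (1/2)·R1: [0, 0, 0, 0, 0, 0, 0]
R3 ← R3 + (1/2)·R1: [0, 0, 0, 0, 0, 0, 0]
R4 ← R4 − R1: [0, 0, 0, 0, 0, 0, 0]
R5 ← R5 − R1: [0, 0, 0, 0, 0, 0, 0]
The echelon form has 1 nonzero rows, and every pivot lies in the first 6 columns, so rank(A) = rank([A|b]) = 1.
The system is consistent.
rank = 1 < 6 unknowns, so there are infinitely many solutions.

infinite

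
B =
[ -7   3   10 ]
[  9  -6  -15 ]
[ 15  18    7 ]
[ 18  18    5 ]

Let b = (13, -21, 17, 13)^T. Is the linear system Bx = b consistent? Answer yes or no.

Row reduce the augmented matrix [B | b].
R2 ← R2 + (9/7)·R1: [0, -15/7, -15/7, -30/7]
R3 ← R3 + (15/7)·R1: [0, 171/7, 199/7, 314/7]
R4 ← R4 + (18/7)·R1: [0, 180/7, 215/7, 325/7]
R3 ← R3 + (57/5)·R2: [0, 0, 4, -4]
R4 ← R4 + (12)·R2: [0, 0, 5, -5]
R4 ← R4 − (5/4)·R3: [0, 0, 0, 0]
The echelon form has 3 nonzero rows, and every pivot lies in the first 3 columns, so rank(B) = rank([B|b]) = 3.
The system is consistent.

yes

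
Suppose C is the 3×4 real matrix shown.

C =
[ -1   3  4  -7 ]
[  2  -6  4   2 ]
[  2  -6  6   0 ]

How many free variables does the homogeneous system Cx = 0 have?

2

Row reduce to echelon form.
R2 ← R2 + (2)·R1: [0, 0, 12, -12]
R3 ← R3 + (2)·R1: [0, 0, 14, -14]
R3 ← R3 − (7/6)·R2: [0, 0, 0, 0]
2 nonzero rows, so rank(C) = 2.
C has 4 columns; by rank–nullity, nullity = 4 − 2 = 2.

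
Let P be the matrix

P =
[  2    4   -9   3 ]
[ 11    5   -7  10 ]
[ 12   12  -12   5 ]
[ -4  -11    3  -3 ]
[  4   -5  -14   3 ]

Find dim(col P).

Row reduce to echelon form.
R2 ← R2 − (11/2)·R1: [0, -17, 85/2, -13/2]
R3 ← R3 − (6)·R1: [0, -12, 42, -13]
R4 ← R4 + (2)·R1: [0, -3, -15, 3]
R5 ← R5 − (2)·R1: [0, -13, 4, -3]
R3 ← R3 − (12/17)·R2: [0, 0, 12, -143/17]
R4 ← R4 − (3/17)·R2: [0, 0, -45/2, 141/34]
R5 ← R5 − (13/17)·R2: [0, 0, -57/2, 67/34]
R4 ← R4 + (15/8)·R3: [0, 0, 0, -93/8]
R5 ← R5 + (19/8)·R3: [0, 0, 0, -2449/136]
R5 ← R5 − (79/51)·R4: [0, 0, 0, 0]
Echelon form has 4 nonzero rows, so rank(P) = 4.
The column space has dimension equal to the rank: 4.

4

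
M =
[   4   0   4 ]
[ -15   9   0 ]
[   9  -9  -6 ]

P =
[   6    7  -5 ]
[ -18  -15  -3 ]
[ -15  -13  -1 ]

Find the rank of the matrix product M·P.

First compute MP:
[[-36, -24, -24],
 [-252, -240,  48],
 [306, 276, -12]]
Now row reduce the product.
R2 ← R2 − (7)·R1: [0, -72, 216]
R3 ← R3 + (17/2)·R1: [0, 72, -216]
R3 ← R3 + R2: [0, 0, 0]
2 nonzero rows, so rank(MP) = 2.

2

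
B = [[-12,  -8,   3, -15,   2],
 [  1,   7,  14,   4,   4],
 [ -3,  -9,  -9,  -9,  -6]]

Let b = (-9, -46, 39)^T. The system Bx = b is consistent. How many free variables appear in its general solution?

2

Row reduce the augmented matrix [B | b].
R2 ← R2 + (1/12)·R1: [0, 19/3, 57/4, 11/4, 25/6, -187/4]
R3 ← R3 − (1/4)·R1: [0, -7, -39/4, -21/4, -13/2, 165/4]
R3 ← R3 + (21/19)·R2: [0, 0, 6, -42/19, -36/19, -198/19]
The echelon form has 3 nonzero rows, and every pivot lies in the first 5 columns, so rank(B) = rank([B|b]) = 3.
The system is consistent.
Free variables = (unknowns) − (rank) = 5 − 3 = 2.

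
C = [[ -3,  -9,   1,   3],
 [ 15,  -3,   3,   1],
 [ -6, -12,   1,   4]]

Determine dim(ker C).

Row reduce to echelon form.
R2 ← R2 + (5)·R1: [0, -48, 8, 16]
R3 ← R3 − (2)·R1: [0, 6, -1, -2]
R3 ← R3 + (1/8)·R2: [0, 0, 0, 0]
2 nonzero rows, so rank(C) = 2.
C has 4 columns; by rank–nullity, nullity = 4 − 2 = 2.

2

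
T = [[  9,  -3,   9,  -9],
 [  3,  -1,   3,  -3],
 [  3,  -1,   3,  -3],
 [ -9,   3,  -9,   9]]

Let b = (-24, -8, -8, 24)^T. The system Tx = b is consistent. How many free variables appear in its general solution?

Row reduce the augmented matrix [T | b].
R2 ← R2 − (1/3)·R1: [0, 0, 0, 0, 0]
R3 ← R3 − (1/3)·R1: [0, 0, 0, 0, 0]
R4 ← R4 + R1: [0, 0, 0, 0, 0]
The echelon form has 1 nonzero rows, and every pivot lies in the first 4 columns, so rank(T) = rank([T|b]) = 1.
The system is consistent.
Free variables = (unknowns) − (rank) = 4 − 1 = 3.

3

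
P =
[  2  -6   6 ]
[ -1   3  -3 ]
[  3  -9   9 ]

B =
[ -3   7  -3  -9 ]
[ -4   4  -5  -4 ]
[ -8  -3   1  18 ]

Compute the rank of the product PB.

First compute PB:
[[-30, -28,  30, 114],
 [ 15,  14, -15, -57],
 [-45, -42,  45, 171]]
Now row reduce the product.
R2 ← R2 + (1/2)·R1: [0, 0, 0, 0]
R3 ← R3 − (3/2)·R1: [0, 0, 0, 0]
1 nonzero row, so rank(PB) = 1.

1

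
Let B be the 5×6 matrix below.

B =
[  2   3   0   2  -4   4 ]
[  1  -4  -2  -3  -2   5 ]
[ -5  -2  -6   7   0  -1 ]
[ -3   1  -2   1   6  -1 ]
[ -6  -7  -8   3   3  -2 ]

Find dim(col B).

Row reduce to echelon form.
R2 ← R2 − (1/2)·R1: [0, -11/2, -2, -4, 0, 3]
R3 ← R3 + (5/2)·R1: [0, 11/2, -6, 12, -10, 9]
R4 ← R4 + (3/2)·R1: [0, 11/2, -2, 4, 0, 5]
R5 ← R5 + (3)·R1: [0, 2, -8, 9, -9, 10]
R3 ← R3 + R2: [0, 0, -8, 8, -10, 12]
R4 ← R4 + R2: [0, 0, -4, 0, 0, 8]
R5 ← R5 + (4/11)·R2: [0, 0, -96/11, 83/11, -9, 122/11]
R4 ← R4 − (1/2)·R3: [0, 0, 0, -4, 5, 2]
R5 ← R5 − (12/11)·R3: [0, 0, 0, -13/11, 21/11, -2]
R5 ← R5 − (13/44)·R4: [0, 0, 0, 0, 19/44, -57/22]
Echelon form has 5 nonzero rows, so rank(B) = 5.
The column space has dimension equal to the rank: 5.

5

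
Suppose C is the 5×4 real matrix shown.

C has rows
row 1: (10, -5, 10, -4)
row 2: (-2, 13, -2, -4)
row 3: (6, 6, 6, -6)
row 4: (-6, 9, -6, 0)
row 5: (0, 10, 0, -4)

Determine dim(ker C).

Row reduce to echelon form.
R2 ← R2 + (1/5)·R1: [0, 12, 0, -24/5]
R3 ← R3 − (3/5)·R1: [0, 9, 0, -18/5]
R4 ← R4 + (3/5)·R1: [0, 6, 0, -12/5]
R3 ← R3 − (3/4)·R2: [0, 0, 0, 0]
R4 ← R4 − (1/2)·R2: [0, 0, 0, 0]
R5 ← R5 − (5/6)·R2: [0, 0, 0, 0]
2 nonzero rows, so rank(C) = 2.
C has 4 columns; by rank–nullity, nullity = 4 − 2 = 2.

2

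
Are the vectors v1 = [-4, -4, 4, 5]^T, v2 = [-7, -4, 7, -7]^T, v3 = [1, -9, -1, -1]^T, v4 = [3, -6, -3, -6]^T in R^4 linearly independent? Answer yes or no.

Form the matrix with these vectors as rows and row reduce.
R2 ← R2 − (7/4)·R1: [0, 3, 0, -63/4]
R3 ← R3 + (1/4)·R1: [0, -10, 0, 1/4]
R4 ← R4 + (3/4)·R1: [0, -9, 0, -9/4]
R3 ← R3 + (10/3)·R2: [0, 0, 0, -209/4]
R4 ← R4 + (3)·R2: [0, 0, 0, -99/2]
R4 ← R4 − (18/19)·R3: [0, 0, 0, 0]
3 nonzero rows, so the 4 vectors span a space of dimension 3.
Since 3 < 4, the vectors are linearly dependent.

no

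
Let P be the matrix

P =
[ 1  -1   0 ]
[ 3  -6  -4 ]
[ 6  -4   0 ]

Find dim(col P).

Row reduce to echelon form.
R2 ← R2 − (3)·R1: [0, -3, -4]
R3 ← R3 − (6)·R1: [0, 2, 0]
R3 ← R3 + (2/3)·R2: [0, 0, -8/3]
Echelon form has 3 nonzero rows, so rank(P) = 3.
The column space has dimension equal to the rank: 3.

3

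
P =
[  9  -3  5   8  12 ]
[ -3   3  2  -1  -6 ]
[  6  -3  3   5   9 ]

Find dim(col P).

Row reduce to echelon form.
R2 ← R2 + (1/3)·R1: [0, 2, 11/3, 5/3, -2]
R3 ← R3 − (2/3)·R1: [0, -1, -1/3, -1/3, 1]
R3 ← R3 + (1/2)·R2: [0, 0, 3/2, 1/2, 0]
Echelon form has 3 nonzero rows, so rank(P) = 3.
The column space has dimension equal to the rank: 3.

3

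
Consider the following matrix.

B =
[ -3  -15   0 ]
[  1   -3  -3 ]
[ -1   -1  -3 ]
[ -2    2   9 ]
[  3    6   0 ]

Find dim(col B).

3

Row reduce to echelon form.
R2 ← R2 + (1/3)·R1: [0, -8, -3]
R3 ← R3 − (1/3)·R1: [0, 4, -3]
R4 ← R4 − (2/3)·R1: [0, 12, 9]
R5 ← R5 + R1: [0, -9, 0]
R3 ← R3 + (1/2)·R2: [0, 0, -9/2]
R4 ← R4 + (3/2)·R2: [0, 0, 9/2]
R5 ← R5 − (9/8)·R2: [0, 0, 27/8]
R4 ← R4 + R3: [0, 0, 0]
R5 ← R5 + (3/4)·R3: [0, 0, 0]
Echelon form has 3 nonzero rows, so rank(B) = 3.
The column space has dimension equal to the rank: 3.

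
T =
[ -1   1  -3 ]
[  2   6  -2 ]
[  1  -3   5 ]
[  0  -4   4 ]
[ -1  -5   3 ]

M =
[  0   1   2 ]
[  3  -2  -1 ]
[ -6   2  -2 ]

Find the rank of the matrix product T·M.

First compute TM:
[[ 21,  -9,   3],
 [ 30, -14,   2],
 [-39,  17,  -5],
 [-36,  16,  -4],
 [-33,  15,  -3]]
Now row reduce the product.
R2 ← R2 − (10/7)·R1: [0, -8/7, -16/7]
R3 ← R3 + (13/7)·R1: [0, 2/7, 4/7]
R4 ← R4 + (12/7)·R1: [0, 4/7, 8/7]
R5 ← R5 + (11/7)·R1: [0, 6/7, 12/7]
R3 ← R3 + (1/4)·R2: [0, 0, 0]
R4 ← R4 + (1/2)·R2: [0, 0, 0]
R5 ← R5 + (3/4)·R2: [0, 0, 0]
2 nonzero rows, so rank(TM) = 2.

2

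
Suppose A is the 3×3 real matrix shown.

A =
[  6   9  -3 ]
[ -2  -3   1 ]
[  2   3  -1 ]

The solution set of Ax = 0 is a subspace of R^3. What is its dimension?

2

Row reduce to echelon form.
R2 ← R2 + (1/3)·R1: [0, 0, 0]
R3 ← R3 − (1/3)·R1: [0, 0, 0]
1 nonzero row, so rank(A) = 1.
A has 3 columns; by rank–nullity, nullity = 3 − 1 = 2.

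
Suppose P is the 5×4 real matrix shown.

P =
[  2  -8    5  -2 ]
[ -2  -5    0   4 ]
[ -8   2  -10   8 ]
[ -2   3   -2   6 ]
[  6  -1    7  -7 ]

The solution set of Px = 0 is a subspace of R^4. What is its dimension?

1

Row reduce to echelon form.
R2 ← R2 + R1: [0, -13, 5, 2]
R3 ← R3 + (4)·R1: [0, -30, 10, 0]
R4 ← R4 + R1: [0, -5, 3, 4]
R5 ← R5 − (3)·R1: [0, 23, -8, -1]
R3 ← R3 − (30/13)·R2: [0, 0, -20/13, -60/13]
R4 ← R4 − (5/13)·R2: [0, 0, 14/13, 42/13]
R5 ← R5 + (23/13)·R2: [0, 0, 11/13, 33/13]
R4 ← R4 + (7/10)·R3: [0, 0, 0, 0]
R5 ← R5 + (11/20)·R3: [0, 0, 0, 0]
3 nonzero rows, so rank(P) = 3.
P has 4 columns; by rank–nullity, nullity = 4 − 3 = 1.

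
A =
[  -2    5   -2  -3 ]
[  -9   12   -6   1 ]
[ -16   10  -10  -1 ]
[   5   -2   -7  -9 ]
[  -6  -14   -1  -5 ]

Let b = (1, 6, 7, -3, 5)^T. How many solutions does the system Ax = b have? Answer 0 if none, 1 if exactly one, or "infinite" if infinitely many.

Row reduce the augmented matrix [A | b].
R2 ← R2 − (9/2)·R1: [0, -21/2, 3, 29/2, 3/2]
R3 ← R3 − (8)·R1: [0, -30, 6, 23, -1]
R4 ← R4 + (5/2)·R1: [0, 21/2, -12, -33/2, -1/2]
R5 ← R5 − (3)·R1: [0, -29, 5, 4, 2]
R3 ← R3 − (20/7)·R2: [0, 0, -18/7, -129/7, -37/7]
R4 ← R4 + R2: [0, 0, -9, -2, 1]
R5 ← R5 − (58/21)·R2: [0, 0, -23/7, -757/21, -15/7]
R4 ← R4 − (7/2)·R3: [0, 0, 0, 125/2, 39/2]
R5 ← R5 − (23/18)·R3: [0, 0, 0, -25/2, 83/18]
R5 ← R5 + (1/5)·R4: [0, 0, 0, 0, 383/45]
The echelon form has 5 nonzero rows; the last pivot sits in the augmented column, so rank(A) = 4 but rank([A|b]) = 5.
Since the ranks differ, the system is inconsistent.
It has no solutions.

0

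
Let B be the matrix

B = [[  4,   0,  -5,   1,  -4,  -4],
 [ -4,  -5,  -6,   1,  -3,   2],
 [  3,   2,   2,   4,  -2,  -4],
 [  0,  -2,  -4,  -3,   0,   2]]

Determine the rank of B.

Row reduce to echelon form.
R2 ← R2 + R1: [0, -5, -11, 2, -7, -2]
R3 ← R3 − (3/4)·R1: [0, 2, 23/4, 13/4, 1, -1]
R3 ← R3 + (2/5)·R2: [0, 0, 27/20, 81/20, -9/5, -9/5]
R4 ← R4 − (2/5)·R2: [0, 0, 2/5, -19/5, 14/5, 14/5]
R4 ← R4 − (8/27)·R3: [0, 0, 0, -5, 10/3, 10/3]
Echelon form has 4 nonzero rows, so rank(B) = 4.

4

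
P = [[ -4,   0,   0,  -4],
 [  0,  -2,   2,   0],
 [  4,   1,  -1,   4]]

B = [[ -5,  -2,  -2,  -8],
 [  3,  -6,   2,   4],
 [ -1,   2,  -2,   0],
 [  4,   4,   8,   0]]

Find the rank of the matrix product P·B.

2

First compute PB:
[[  4,  -8, -24,  32],
 [ -8,  16,  -8,  -8],
 [  0,   0,  28, -28]]
Now row reduce the product.
R2 ← R2 + (2)·R1: [0, 0, -56, 56]
R3 ← R3 + (1/2)·R2: [0, 0, 0, 0]
2 nonzero rows, so rank(PB) = 2.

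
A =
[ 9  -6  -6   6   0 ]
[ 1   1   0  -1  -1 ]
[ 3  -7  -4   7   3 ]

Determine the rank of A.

Row reduce to echelon form.
R2 ← R2 − (1/9)·R1: [0, 5/3, 2/3, -5/3, -1]
R3 ← R3 − (1/3)·R1: [0, -5, -2, 5, 3]
R3 ← R3 + (3)·R2: [0, 0, 0, 0, 0]
Echelon form has 2 nonzero rows, so rank(A) = 2.

2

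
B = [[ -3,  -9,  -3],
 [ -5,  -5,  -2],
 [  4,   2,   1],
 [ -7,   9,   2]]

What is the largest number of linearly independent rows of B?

2

Row reduce to echelon form.
R2 ← R2 − (5/3)·R1: [0, 10, 3]
R3 ← R3 + (4/3)·R1: [0, -10, -3]
R4 ← R4 − (7/3)·R1: [0, 30, 9]
R3 ← R3 + R2: [0, 0, 0]
R4 ← R4 − (3)·R2: [0, 0, 0]
Echelon form has 2 nonzero rows, so rank(B) = 2.
The rank gives the maximum number of linearly independent rows: 2.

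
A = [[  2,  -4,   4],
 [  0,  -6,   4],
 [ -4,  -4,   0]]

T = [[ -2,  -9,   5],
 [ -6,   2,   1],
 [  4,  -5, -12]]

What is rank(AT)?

2

First compute AT:
[[ 36, -46, -42],
 [ 52, -32, -54],
 [ 32,  28, -24]]
Now row reduce the product.
R2 ← R2 − (13/9)·R1: [0, 310/9, 20/3]
R3 ← R3 − (8/9)·R1: [0, 620/9, 40/3]
R3 ← R3 − (2)·R2: [0, 0, 0]
2 nonzero rows, so rank(AT) = 2.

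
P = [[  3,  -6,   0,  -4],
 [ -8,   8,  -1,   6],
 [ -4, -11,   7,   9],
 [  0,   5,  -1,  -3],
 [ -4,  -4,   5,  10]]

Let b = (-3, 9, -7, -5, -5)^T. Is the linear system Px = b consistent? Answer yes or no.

no

Row reduce the augmented matrix [P | b].
R2 ← R2 + (8/3)·R1: [0, -8, -1, -14/3, 1]
R3 ← R3 + (4/3)·R1: [0, -19, 7, 11/3, -11]
R5 ← R5 + (4/3)·R1: [0, -12, 5, 14/3, -9]
R3 ← R3 − (19/8)·R2: [0, 0, 75/8, 59/4, -107/8]
R4 ← R4 + (5/8)·R2: [0, 0, -13/8, -71/12, -35/8]
R5 ← R5 − (3/2)·R2: [0, 0, 13/2, 35/3, -21/2]
R4 ← R4 + (13/75)·R3: [0, 0, 0, -84/25, -502/75]
R5 ← R5 − (52/75)·R3: [0, 0, 0, 36/25, -92/75]
R5 ← R5 + (3/7)·R4: [0, 0, 0, 0, -86/21]
The echelon form has 5 nonzero rows; the last pivot sits in the augmented column, so rank(P) = 4 but rank([P|b]) = 5.
Since the ranks differ, the system is inconsistent.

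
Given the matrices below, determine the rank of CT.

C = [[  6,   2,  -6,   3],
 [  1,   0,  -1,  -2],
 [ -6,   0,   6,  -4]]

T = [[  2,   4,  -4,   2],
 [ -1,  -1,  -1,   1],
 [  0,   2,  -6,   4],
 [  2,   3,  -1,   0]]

2

First compute CT:
[[ 16,  19,   7, -10],
 [ -2,  -4,   4,  -2],
 [-20, -24,  -8,  12]]
Now row reduce the product.
R2 ← R2 + (1/8)·R1: [0, -13/8, 39/8, -13/4]
R3 ← R3 + (5/4)·R1: [0, -1/4, 3/4, -1/2]
R3 ← R3 − (2/13)·R2: [0, 0, 0, 0]
2 nonzero rows, so rank(CT) = 2.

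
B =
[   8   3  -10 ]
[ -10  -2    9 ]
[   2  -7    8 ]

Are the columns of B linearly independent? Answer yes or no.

yes

Row reduce B to echelon form.
R2 ← R2 + (5/4)·R1: [0, 7/4, -7/2]
R3 ← R3 − (1/4)·R1: [0, -31/4, 21/2]
R3 ← R3 + (31/7)·R2: [0, 0, -5]
3 pivots among 3 columns.
Every column is a pivot column, so the columns are linearly independent.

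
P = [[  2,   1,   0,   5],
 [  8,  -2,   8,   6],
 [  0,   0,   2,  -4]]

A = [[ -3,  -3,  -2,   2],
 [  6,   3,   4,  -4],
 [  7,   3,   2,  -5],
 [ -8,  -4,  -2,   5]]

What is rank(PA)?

First compute PA:
[[-40, -23, -10,  25],
 [-28, -30, -20,  14],
 [ 46,  22,  12, -30]]
Now row reduce the product.
R2 ← R2 − (7/10)·R1: [0, -139/10, -13, -7/2]
R3 ← R3 + (23/20)·R1: [0, -89/20, 1/2, -5/4]
R3 ← R3 − (89/278)·R2: [0, 0, 648/139, -18/139]
3 nonzero rows, so rank(PA) = 3.

3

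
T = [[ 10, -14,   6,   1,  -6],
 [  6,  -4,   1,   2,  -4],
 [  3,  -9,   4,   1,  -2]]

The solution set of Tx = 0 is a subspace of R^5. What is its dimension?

2

Row reduce to echelon form.
R2 ← R2 − (3/5)·R1: [0, 22/5, -13/5, 7/5, -2/5]
R3 ← R3 − (3/10)·R1: [0, -24/5, 11/5, 7/10, -1/5]
R3 ← R3 + (12/11)·R2: [0, 0, -7/11, 49/22, -7/11]
3 nonzero rows, so rank(T) = 3.
T has 5 columns; by rank–nullity, nullity = 5 − 3 = 2.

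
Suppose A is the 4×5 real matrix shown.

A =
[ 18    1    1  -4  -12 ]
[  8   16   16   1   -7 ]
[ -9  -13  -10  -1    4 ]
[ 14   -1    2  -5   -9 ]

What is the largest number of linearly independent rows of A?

Row reduce to echelon form.
R2 ← R2 − (4/9)·R1: [0, 140/9, 140/9, 25/9, -5/3]
R3 ← R3 + (1/2)·R1: [0, -25/2, -19/2, -3, -2]
R4 ← R4 − (7/9)·R1: [0, -16/9, 11/9, -17/9, 1/3]
R3 ← R3 + (45/56)·R2: [0, 0, 3, -43/56, -187/56]
R4 ← R4 + (4/35)·R2: [0, 0, 3, -11/7, 1/7]
R4 ← R4 − R3: [0, 0, 0, -45/56, 195/56]
Echelon form has 4 nonzero rows, so rank(A) = 4.
The rank gives the maximum number of linearly independent rows: 4.

4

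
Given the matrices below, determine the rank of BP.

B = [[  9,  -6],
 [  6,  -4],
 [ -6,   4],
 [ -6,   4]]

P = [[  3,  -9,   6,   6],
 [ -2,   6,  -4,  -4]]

First compute BP:
[[ 39, -117,  78,  78],
 [ 26, -78,  52,  52],
 [-26,  78, -52, -52],
 [-26,  78, -52, -52]]
Now row reduce the product.
R2 ← R2 − (2/3)·R1: [0, 0, 0, 0]
R3 ← R3 + (2/3)·R1: [0, 0, 0, 0]
R4 ← R4 + (2/3)·R1: [0, 0, 0, 0]
1 nonzero row, so rank(BP) = 1.

1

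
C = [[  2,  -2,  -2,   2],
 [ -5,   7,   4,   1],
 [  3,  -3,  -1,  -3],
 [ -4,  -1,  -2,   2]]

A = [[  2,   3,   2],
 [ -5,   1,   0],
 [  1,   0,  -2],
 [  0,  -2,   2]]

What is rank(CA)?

First compute CA:
[[ 12,   0,  12],
 [-41, -10, -16],
 [ 20,  12,   2],
 [ -5, -17,   0]]
Now row reduce the product.
R2 ← R2 + (41/12)·R1: [0, -10, 25]
R3 ← R3 − (5/3)·R1: [0, 12, -18]
R4 ← R4 + (5/12)·R1: [0, -17, 5]
R3 ← R3 + (6/5)·R2: [0, 0, 12]
R4 ← R4 − (17/10)·R2: [0, 0, -75/2]
R4 ← R4 + (25/8)·R3: [0, 0, 0]
3 nonzero rows, so rank(CA) = 3.

3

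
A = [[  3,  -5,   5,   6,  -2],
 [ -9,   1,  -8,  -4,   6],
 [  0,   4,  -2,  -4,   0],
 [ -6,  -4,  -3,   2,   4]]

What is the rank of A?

Row reduce to echelon form.
R2 ← R2 + (3)·R1: [0, -14, 7, 14, 0]
R4 ← R4 + (2)·R1: [0, -14, 7, 14, 0]
R3 ← R3 + (2/7)·R2: [0, 0, 0, 0, 0]
R4 ← R4 − R2: [0, 0, 0, 0, 0]
Echelon form has 2 nonzero rows, so rank(A) = 2.

2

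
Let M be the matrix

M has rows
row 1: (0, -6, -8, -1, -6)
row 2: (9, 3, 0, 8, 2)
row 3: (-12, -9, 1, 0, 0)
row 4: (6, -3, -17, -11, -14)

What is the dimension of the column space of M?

Row reduce to echelon form.
Swap R1 ↔ R2
R3 ← R3 + (4/3)·R1: [0, -5, 1, 32/3, 8/3]
R4 ← R4 − (2/3)·R1: [0, -5, -17, -49/3, -46/3]
R3 ← R3 − (5/6)·R2: [0, 0, 23/3, 23/2, 23/3]
R4 ← R4 − (5/6)·R2: [0, 0, -31/3, -31/2, -31/3]
R4 ← R4 + (31/23)·R3: [0, 0, 0, 0, 0]
Echelon form has 3 nonzero rows, so rank(M) = 3.
The column space has dimension equal to the rank: 3.

3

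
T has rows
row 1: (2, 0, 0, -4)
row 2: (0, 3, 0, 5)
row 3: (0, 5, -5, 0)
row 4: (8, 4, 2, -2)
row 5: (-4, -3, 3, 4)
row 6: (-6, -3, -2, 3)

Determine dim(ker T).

Row reduce to echelon form.
R4 ← R4 − (4)·R1: [0, 4, 2, 14]
R5 ← R5 + (2)·R1: [0, -3, 3, -4]
R6 ← R6 + (3)·R1: [0, -3, -2, -9]
R3 ← R3 − (5/3)·R2: [0, 0, -5, -25/3]
R4 ← R4 − (4/3)·R2: [0, 0, 2, 22/3]
R5 ← R5 + R2: [0, 0, 3, 1]
R6 ← R6 + R2: [0, 0, -2, -4]
R4 ← R4 + (2/5)·R3: [0, 0, 0, 4]
R5 ← R5 + (3/5)·R3: [0, 0, 0, -4]
R6 ← R6 − (2/5)·R3: [0, 0, 0, -2/3]
R5 ← R5 + R4: [0, 0, 0, 0]
R6 ← R6 + (1/6)·R4: [0, 0, 0, 0]
4 nonzero rows, so rank(T) = 4.
T has 4 columns; by rank–nullity, nullity = 4 − 4 = 0.

0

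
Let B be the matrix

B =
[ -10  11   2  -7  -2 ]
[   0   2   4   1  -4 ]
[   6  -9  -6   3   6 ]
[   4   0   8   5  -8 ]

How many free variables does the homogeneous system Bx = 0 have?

3

Row reduce to echelon form.
R3 ← R3 + (3/5)·R1: [0, -12/5, -24/5, -6/5, 24/5]
R4 ← R4 + (2/5)·R1: [0, 22/5, 44/5, 11/5, -44/5]
R3 ← R3 + (6/5)·R2: [0, 0, 0, 0, 0]
R4 ← R4 − (11/5)·R2: [0, 0, 0, 0, 0]
2 nonzero rows, so rank(B) = 2.
B has 5 columns; by rank–nullity, nullity = 5 − 2 = 3.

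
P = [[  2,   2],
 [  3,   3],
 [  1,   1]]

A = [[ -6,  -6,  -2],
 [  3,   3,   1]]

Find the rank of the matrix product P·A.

1

First compute PA:
[[ -6,  -6,  -2],
 [ -9,  -9,  -3],
 [ -3,  -3,  -1]]
Now row reduce the product.
R2 ← R2 − (3/2)·R1: [0, 0, 0]
R3 ← R3 − (1/2)·R1: [0, 0, 0]
1 nonzero row, so rank(PA) = 1.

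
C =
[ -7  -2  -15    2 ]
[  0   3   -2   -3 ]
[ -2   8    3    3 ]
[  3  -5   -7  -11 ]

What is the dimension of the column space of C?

4

Row reduce to echelon form.
R3 ← R3 − (2/7)·R1: [0, 60/7, 51/7, 17/7]
R4 ← R4 + (3/7)·R1: [0, -41/7, -94/7, -71/7]
R3 ← R3 − (20/7)·R2: [0, 0, 13, 11]
R4 ← R4 + (41/21)·R2: [0, 0, -52/3, -16]
R4 ← R4 + (4/3)·R3: [0, 0, 0, -4/3]
Echelon form has 4 nonzero rows, so rank(C) = 4.
The column space has dimension equal to the rank: 4.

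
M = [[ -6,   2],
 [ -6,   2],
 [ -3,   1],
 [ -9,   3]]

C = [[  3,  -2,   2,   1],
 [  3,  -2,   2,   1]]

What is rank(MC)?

First compute MC:
[[-12,   8,  -8,  -4],
 [-12,   8,  -8,  -4],
 [ -6,   4,  -4,  -2],
 [-18,  12, -12,  -6]]
Now row reduce the product.
R2 ← R2 − R1: [0, 0, 0, 0]
R3 ← R3 − (1/2)·R1: [0, 0, 0, 0]
R4 ← R4 − (3/2)·R1: [0, 0, 0, 0]
1 nonzero row, so rank(MC) = 1.

1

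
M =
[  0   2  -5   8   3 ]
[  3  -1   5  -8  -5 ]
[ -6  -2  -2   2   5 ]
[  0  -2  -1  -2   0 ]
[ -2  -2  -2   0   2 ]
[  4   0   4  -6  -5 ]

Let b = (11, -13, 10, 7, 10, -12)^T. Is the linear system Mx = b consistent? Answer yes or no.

Row reduce the augmented matrix [M | b].
Swap R1 ↔ R2
R3 ← R3 + (2)·R1: [0, -4, 8, -14, -5, -16]
R5 ← R5 + (2/3)·R1: [0, -8/3, 4/3, -16/3, -4/3, 4/3]
R6 ← R6 − (4/3)·R1: [0, 4/3, -8/3, 14/3, 5/3, 16/3]
R3 ← R3 + (2)·R2: [0, 0, -2, 2, 1, 6]
R4 ← R4 + R2: [0, 0, -6, 6, 3, 18]
R5 ← R5 + (4/3)·R2: [0, 0, -16/3, 16/3, 8/3, 16]
R6 ← R6 − (2/3)·R2: [0, 0, 2/3, -2/3, -1/3, -2]
R4 ← R4 − (3)·R3: [0, 0, 0, 0, 0, 0]
R5 ← R5 − (8/3)·R3: [0, 0, 0, 0, 0, 0]
R6 ← R6 + (1/3)·R3: [0, 0, 0, 0, 0, 0]
The echelon form has 3 nonzero rows, and every pivot lies in the first 5 columns, so rank(M) = rank([M|b]) = 3.
The system is consistent.

yes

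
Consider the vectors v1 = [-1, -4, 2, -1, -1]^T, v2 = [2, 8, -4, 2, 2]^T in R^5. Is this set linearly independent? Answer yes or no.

no

Form the matrix with these vectors as rows and row reduce.
R2 ← R2 + (2)·R1: [0, 0, 0, 0, 0]
1 nonzero row, so the 2 vectors span a space of dimension 1.
Since 1 < 2, the vectors are linearly dependent.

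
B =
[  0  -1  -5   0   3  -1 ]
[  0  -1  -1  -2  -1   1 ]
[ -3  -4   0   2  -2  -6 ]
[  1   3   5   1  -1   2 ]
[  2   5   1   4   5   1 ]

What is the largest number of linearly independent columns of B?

Row reduce to echelon form.
Swap R1 ↔ R3
R4 ← R4 + (1/3)·R1: [0, 5/3, 5, 5/3, -5/3, 0]
R5 ← R5 + (2/3)·R1: [0, 7/3, 1, 16/3, 11/3, -3]
R3 ← R3 − R2: [0, 0, -4, 2, 4, -2]
R4 ← R4 + (5/3)·R2: [0, 0, 10/3, -5/3, -10/3, 5/3]
R5 ← R5 + (7/3)·R2: [0, 0, -4/3, 2/3, 4/3, -2/3]
R4 ← R4 + (5/6)·R3: [0, 0, 0, 0, 0, 0]
R5 ← R5 − (1/3)·R3: [0, 0, 0, 0, 0, 0]
Echelon form has 3 nonzero rows, so rank(B) = 3.
The rank gives the maximum number of linearly independent columns: 3.

3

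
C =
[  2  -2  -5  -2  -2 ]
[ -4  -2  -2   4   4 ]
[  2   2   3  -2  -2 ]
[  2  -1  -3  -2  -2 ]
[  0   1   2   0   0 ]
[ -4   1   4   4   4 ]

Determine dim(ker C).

3

Row reduce to echelon form.
R2 ← R2 + (2)·R1: [0, -6, -12, 0, 0]
R3 ← R3 − R1: [0, 4, 8, 0, 0]
R4 ← R4 − R1: [0, 1, 2, 0, 0]
R6 ← R6 + (2)·R1: [0, -3, -6, 0, 0]
R3 ← R3 + (2/3)·R2: [0, 0, 0, 0, 0]
R4 ← R4 + (1/6)·R2: [0, 0, 0, 0, 0]
R5 ← R5 + (1/6)·R2: [0, 0, 0, 0, 0]
R6 ← R6 − (1/2)·R2: [0, 0, 0, 0, 0]
2 nonzero rows, so rank(C) = 2.
C has 5 columns; by rank–nullity, nullity = 5 − 2 = 3.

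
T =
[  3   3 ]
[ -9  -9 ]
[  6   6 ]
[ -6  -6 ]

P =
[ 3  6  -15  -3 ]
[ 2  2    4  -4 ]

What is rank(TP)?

First compute TP:
[[ 15,  24, -33, -21],
 [-45, -72,  99,  63],
 [ 30,  48, -66, -42],
 [-30, -48,  66,  42]]
Now row reduce the product.
R2 ← R2 + (3)·R1: [0, 0, 0, 0]
R3 ← R3 − (2)·R1: [0, 0, 0, 0]
R4 ← R4 + (2)·R1: [0, 0, 0, 0]
1 nonzero row, so rank(TP) = 1.

1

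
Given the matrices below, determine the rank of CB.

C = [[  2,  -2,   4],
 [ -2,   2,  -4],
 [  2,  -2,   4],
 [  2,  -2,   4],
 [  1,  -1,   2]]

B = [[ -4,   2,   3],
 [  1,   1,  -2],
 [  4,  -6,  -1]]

First compute CB:
[[  6, -22,   6],
 [ -6,  22,  -6],
 [  6, -22,   6],
 [  6, -22,   6],
 [  3, -11,   3]]
Now row reduce the product.
R2 ← R2 + R1: [0, 0, 0]
R3 ← R3 − R1: [0, 0, 0]
R4 ← R4 − R1: [0, 0, 0]
R5 ← R5 − (1/2)·R1: [0, 0, 0]
1 nonzero row, so rank(CB) = 1.

1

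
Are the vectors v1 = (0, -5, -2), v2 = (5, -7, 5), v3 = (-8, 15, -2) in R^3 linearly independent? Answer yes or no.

yes

Form the matrix with these vectors as rows and row reduce.
Swap R1 ↔ R2
R3 ← R3 + (8/5)·R1: [0, 19/5, 6]
R3 ← R3 + (19/25)·R2: [0, 0, 112/25]
3 nonzero rows, so the 3 vectors span a space of dimension 3.
Since 3 = 3, the vectors are linearly independent.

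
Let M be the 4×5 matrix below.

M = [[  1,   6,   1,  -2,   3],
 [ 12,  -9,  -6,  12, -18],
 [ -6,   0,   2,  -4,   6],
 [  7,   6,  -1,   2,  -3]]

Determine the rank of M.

Row reduce to echelon form.
R2 ← R2 − (12)·R1: [0, -81, -18, 36, -54]
R3 ← R3 + (6)·R1: [0, 36, 8, -16, 24]
R4 ← R4 − (7)·R1: [0, -36, -8, 16, -24]
R3 ← R3 + (4/9)·R2: [0, 0, 0, 0, 0]
R4 ← R4 − (4/9)·R2: [0, 0, 0, 0, 0]
Echelon form has 2 nonzero rows, so rank(M) = 2.

2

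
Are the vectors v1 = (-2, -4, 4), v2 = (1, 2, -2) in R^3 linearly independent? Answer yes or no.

Form the matrix with these vectors as rows and row reduce.
R2 ← R2 + (1/2)·R1: [0, 0, 0]
1 nonzero row, so the 2 vectors span a space of dimension 1.
Since 1 < 2, the vectors are linearly dependent.

no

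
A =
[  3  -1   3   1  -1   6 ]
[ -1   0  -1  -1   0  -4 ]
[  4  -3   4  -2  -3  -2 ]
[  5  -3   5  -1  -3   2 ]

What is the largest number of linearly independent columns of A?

Row reduce to echelon form.
R2 ← R2 + (1/3)·R1: [0, -1/3, 0, -2/3, -1/3, -2]
R3 ← R3 − (4/3)·R1: [0, -5/3, 0, -10/3, -5/3, -10]
R4 ← R4 − (5/3)·R1: [0, -4/3, 0, -8/3, -4/3, -8]
R3 ← R3 − (5)·R2: [0, 0, 0, 0, 0, 0]
R4 ← R4 − (4)·R2: [0, 0, 0, 0, 0, 0]
Echelon form has 2 nonzero rows, so rank(A) = 2.
The rank gives the maximum number of linearly independent columns: 2.

2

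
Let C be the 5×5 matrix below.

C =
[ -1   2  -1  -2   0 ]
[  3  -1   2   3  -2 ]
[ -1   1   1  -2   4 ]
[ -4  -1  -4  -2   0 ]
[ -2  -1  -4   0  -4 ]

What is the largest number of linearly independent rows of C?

Row reduce to echelon form.
R2 ← R2 + (3)·R1: [0, 5, -1, -3, -2]
R3 ← R3 − R1: [0, -1, 2, 0, 4]
R4 ← R4 − (4)·R1: [0, -9, 0, 6, 0]
R5 ← R5 − (2)·R1: [0, -5, -2, 4, -4]
R3 ← R3 + (1/5)·R2: [0, 0, 9/5, -3/5, 18/5]
R4 ← R4 + (9/5)·R2: [0, 0, -9/5, 3/5, -18/5]
R5 ← R5 + R2: [0, 0, -3, 1, -6]
R4 ← R4 + R3: [0, 0, 0, 0, 0]
R5 ← R5 + (5/3)·R3: [0, 0, 0, 0, 0]
Echelon form has 3 nonzero rows, so rank(C) = 3.
The rank gives the maximum number of linearly independent rows: 3.

3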